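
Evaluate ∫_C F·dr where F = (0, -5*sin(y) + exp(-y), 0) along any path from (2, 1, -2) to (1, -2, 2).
-exp(2) - 5*cos(1) + 5*cos(2) + exp(-1)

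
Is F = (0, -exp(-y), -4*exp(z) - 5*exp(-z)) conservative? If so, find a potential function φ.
Yes, F is conservative. φ = -4*exp(z) + 5*exp(-z) + exp(-y)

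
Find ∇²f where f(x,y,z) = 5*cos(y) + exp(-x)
-5*cos(y) + exp(-x)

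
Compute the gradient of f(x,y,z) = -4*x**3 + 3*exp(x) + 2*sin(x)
(-12*x**2 + 3*exp(x) + 2*cos(x), 0, 0)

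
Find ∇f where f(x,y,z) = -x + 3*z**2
(-1, 0, 6*z)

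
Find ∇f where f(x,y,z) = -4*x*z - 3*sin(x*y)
(-3*y*cos(x*y) - 4*z, -3*x*cos(x*y), -4*x)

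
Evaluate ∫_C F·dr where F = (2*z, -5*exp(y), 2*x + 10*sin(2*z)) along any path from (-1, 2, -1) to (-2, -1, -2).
5*cos(2) - 5*exp(-1) - 5*cos(4) + 6 + 5*exp(2)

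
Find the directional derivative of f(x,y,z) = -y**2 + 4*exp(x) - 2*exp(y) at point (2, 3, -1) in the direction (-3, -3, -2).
3*sqrt(22)*(-2*exp(2) + 3 + exp(3))/11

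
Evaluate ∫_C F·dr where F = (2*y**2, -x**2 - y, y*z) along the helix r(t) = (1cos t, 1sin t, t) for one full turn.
-2*pi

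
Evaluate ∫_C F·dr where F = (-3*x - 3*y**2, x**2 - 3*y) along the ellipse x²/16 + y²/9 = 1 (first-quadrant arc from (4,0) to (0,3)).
229/2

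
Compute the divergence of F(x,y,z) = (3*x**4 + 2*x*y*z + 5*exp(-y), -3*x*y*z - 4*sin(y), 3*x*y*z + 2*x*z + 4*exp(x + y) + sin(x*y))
12*x**3 + 3*x*y - 3*x*z + 2*x + 2*y*z - 4*cos(y)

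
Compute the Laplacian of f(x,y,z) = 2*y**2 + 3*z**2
10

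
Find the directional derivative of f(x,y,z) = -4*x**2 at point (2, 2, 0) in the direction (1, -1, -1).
-16*sqrt(3)/3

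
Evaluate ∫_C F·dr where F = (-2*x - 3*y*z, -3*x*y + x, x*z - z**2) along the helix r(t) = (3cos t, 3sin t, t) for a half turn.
-60 - pi**3/3 + 9*pi/2 + 27*pi**2/4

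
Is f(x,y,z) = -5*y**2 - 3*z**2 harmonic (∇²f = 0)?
No, ∇²f = -16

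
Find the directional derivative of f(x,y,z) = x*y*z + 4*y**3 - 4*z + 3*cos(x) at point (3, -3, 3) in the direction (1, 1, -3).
3*sqrt(11)*(49 - sin(3))/11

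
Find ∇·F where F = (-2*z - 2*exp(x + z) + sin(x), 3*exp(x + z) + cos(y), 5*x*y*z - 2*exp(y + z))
5*x*y - 2*exp(x + z) - 2*exp(y + z) - sin(y) + cos(x)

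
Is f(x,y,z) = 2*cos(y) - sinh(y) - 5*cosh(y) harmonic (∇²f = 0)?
No, ∇²f = -2*cos(y) - sinh(y) - 5*cosh(y)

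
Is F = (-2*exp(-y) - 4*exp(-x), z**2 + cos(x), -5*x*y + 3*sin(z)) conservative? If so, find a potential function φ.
No, ∇×F = (-5*x - 2*z, 5*y, -sin(x) - 2*exp(-y)) ≠ 0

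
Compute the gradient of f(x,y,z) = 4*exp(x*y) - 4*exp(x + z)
(4*y*exp(x*y) - 4*exp(x + z), 4*x*exp(x*y), -4*exp(x + z))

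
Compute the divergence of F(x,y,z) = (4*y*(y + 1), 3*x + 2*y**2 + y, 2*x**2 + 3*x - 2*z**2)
4*y - 4*z + 1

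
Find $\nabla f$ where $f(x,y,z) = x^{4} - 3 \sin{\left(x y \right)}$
(4*x**3 - 3*y*cos(x*y), -3*x*cos(x*y), 0)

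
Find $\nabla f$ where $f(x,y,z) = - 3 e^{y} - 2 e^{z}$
(0, -3*exp(y), -2*exp(z))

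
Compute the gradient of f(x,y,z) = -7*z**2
(0, 0, -14*z)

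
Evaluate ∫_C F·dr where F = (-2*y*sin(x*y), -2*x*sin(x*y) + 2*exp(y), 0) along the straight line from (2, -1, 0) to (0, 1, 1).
-2*cos(2) + 2 + 4*sinh(1)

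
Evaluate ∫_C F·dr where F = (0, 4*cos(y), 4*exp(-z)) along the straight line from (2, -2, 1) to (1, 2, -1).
-8*sinh(1) + 8*sin(2)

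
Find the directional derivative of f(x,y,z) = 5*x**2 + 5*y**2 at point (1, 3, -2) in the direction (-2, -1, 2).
-50/3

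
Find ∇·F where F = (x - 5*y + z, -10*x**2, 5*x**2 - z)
0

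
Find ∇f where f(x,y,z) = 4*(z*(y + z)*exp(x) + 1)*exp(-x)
(-4*exp(-x), 4*z, 4*y + 8*z)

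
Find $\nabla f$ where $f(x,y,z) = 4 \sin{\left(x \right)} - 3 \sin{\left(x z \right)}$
(-3*z*cos(x*z) + 4*cos(x), 0, -3*x*cos(x*z))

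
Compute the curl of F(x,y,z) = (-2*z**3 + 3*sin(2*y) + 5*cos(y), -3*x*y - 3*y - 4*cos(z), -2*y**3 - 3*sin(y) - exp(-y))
(-6*y**2 - 4*sin(z) - 3*cos(y) + exp(-y), -6*z**2, -3*y + 5*sin(y) - 6*cos(2*y))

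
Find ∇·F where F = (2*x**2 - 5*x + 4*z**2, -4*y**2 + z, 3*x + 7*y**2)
4*x - 8*y - 5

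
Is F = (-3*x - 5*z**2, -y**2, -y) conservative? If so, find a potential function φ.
No, ∇×F = (-1, -10*z, 0) ≠ 0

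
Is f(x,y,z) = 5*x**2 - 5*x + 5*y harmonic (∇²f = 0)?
No, ∇²f = 10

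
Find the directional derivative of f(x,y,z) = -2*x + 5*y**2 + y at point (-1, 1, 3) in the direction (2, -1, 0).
-3*sqrt(5)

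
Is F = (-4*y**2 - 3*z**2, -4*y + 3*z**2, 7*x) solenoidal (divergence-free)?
No, ∇·F = -4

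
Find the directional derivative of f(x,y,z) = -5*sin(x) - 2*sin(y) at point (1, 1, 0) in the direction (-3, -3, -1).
21*sqrt(19)*cos(1)/19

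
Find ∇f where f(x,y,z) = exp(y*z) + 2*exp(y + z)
(0, z*exp(y*z) + 2*exp(y + z), y*exp(y*z) + 2*exp(y + z))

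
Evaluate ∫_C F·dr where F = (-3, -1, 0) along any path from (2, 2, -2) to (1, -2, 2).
7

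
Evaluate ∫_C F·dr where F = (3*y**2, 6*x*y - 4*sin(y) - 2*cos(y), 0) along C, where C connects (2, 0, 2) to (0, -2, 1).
-4 + 4*cos(2) + 2*sin(2)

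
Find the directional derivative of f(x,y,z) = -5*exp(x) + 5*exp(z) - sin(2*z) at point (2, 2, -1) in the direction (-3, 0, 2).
sqrt(13)*(-4*E*cos(2) + 10 + 15*exp(3))*exp(-1)/13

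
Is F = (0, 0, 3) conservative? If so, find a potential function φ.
Yes, F is conservative. φ = 3*z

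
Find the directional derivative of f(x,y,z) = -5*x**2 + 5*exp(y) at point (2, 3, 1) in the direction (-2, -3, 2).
5*sqrt(17)*(8 - 3*exp(3))/17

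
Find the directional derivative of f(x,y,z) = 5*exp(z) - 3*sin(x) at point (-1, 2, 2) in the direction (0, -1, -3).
-3*sqrt(10)*exp(2)/2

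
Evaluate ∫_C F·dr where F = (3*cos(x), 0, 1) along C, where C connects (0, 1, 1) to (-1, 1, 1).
-3*sin(1)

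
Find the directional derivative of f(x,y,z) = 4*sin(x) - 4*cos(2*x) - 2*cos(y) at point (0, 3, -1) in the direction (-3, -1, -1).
-2*sqrt(11)*(sin(3) + 6)/11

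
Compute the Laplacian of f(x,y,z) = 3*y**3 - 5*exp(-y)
18*y - 5*exp(-y)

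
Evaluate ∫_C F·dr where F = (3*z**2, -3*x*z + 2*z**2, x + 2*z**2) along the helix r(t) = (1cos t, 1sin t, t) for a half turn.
-15*pi**2/4 - 4*pi + 12 + 2*pi**3/3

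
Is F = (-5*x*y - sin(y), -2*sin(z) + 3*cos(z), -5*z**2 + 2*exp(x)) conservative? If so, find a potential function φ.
No, ∇×F = (3*sin(z) + 2*cos(z), -2*exp(x), 5*x + cos(y)) ≠ 0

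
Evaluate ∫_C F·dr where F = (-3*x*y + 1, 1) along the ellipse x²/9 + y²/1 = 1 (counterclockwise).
0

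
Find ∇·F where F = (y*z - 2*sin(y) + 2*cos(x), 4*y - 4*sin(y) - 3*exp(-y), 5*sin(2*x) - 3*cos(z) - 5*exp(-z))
-2*sin(x) + 3*sin(z) - 4*cos(y) + 4 + 5*exp(-z) + 3*exp(-y)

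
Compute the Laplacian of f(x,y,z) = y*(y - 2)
2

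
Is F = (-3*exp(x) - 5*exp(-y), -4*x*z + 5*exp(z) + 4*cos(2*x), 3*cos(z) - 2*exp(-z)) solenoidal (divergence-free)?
No, ∇·F = -3*exp(x) - 3*sin(z) + 2*exp(-z)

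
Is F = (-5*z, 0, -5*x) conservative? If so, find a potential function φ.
Yes, F is conservative. φ = -5*x*z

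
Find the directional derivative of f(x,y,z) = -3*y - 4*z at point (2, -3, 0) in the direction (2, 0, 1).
-4*sqrt(5)/5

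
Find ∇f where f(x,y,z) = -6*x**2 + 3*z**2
(-12*x, 0, 6*z)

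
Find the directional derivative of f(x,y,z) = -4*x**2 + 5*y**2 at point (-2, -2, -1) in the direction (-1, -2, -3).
12*sqrt(14)/7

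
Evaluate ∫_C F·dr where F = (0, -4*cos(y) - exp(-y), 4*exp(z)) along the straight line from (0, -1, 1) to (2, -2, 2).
-5*E - 4*sin(1) + 4*sin(2) + 5*exp(2)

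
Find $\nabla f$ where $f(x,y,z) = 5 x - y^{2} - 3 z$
(5, -2*y, -3)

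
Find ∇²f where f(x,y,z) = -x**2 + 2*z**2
2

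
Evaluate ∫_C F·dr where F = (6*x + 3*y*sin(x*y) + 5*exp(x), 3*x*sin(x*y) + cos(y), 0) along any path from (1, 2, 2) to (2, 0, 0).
-5*E + 3*cos(2) - sin(2) + 6 + 5*exp(2)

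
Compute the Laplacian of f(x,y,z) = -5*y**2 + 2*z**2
-6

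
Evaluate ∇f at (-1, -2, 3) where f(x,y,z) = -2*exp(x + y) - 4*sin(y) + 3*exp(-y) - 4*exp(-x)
(2*(-1 + 2*exp(4))*exp(-3), -3*exp(2) - 2*exp(-3) - 4*cos(2), 0)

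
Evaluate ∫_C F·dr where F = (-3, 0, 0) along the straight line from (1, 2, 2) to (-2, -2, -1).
9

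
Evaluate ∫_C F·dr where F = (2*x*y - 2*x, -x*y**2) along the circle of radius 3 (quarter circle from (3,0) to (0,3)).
-81*pi/16 - 9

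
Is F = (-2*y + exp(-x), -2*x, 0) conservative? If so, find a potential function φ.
Yes, F is conservative. φ = -2*x*y - exp(-x)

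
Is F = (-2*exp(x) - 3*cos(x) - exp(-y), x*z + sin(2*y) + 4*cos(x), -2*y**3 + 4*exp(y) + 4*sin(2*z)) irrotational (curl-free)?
No, ∇×F = (-x - 6*y**2 + 4*exp(y), 0, z - 4*sin(x) - exp(-y))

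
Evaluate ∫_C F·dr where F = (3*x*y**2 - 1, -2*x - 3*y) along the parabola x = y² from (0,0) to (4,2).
146/3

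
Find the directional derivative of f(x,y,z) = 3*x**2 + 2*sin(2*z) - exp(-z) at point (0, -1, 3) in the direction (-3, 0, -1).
-sqrt(10)*(1 + 4*exp(3)*cos(6))*exp(-3)/10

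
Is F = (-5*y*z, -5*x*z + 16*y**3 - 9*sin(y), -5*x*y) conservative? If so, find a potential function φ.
Yes, F is conservative. φ = -5*x*y*z + 4*y**4 + 9*cos(y)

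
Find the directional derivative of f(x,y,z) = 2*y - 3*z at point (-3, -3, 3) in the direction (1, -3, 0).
-3*sqrt(10)/5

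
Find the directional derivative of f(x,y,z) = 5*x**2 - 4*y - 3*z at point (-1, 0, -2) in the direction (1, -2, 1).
-5*sqrt(6)/6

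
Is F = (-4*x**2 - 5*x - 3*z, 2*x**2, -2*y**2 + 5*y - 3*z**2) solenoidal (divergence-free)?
No, ∇·F = -8*x - 6*z - 5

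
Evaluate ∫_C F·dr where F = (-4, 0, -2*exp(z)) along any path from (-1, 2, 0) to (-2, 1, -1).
6 - 2*exp(-1)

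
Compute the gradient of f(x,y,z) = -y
(0, -1, 0)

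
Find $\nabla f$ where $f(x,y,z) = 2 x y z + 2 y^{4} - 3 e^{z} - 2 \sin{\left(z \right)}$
(2*y*z, 2*x*z + 8*y**3, 2*x*y - 3*exp(z) - 2*cos(z))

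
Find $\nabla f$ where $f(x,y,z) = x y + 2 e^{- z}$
(y, x, -2*exp(-z))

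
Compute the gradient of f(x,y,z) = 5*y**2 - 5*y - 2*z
(0, 10*y - 5, -2)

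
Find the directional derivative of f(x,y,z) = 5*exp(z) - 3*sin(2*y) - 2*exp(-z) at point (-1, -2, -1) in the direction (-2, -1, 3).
3*sqrt(14)*(2*E*cos(4) + 5 + 2*exp(2))*exp(-1)/14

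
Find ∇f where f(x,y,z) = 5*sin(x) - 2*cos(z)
(5*cos(x), 0, 2*sin(z))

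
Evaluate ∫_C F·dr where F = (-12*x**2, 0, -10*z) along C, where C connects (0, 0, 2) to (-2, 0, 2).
32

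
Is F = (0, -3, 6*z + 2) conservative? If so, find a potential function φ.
Yes, F is conservative. φ = -3*y + 3*z**2 + 2*z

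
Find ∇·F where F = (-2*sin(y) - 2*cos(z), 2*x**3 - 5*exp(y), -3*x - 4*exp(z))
-5*exp(y) - 4*exp(z)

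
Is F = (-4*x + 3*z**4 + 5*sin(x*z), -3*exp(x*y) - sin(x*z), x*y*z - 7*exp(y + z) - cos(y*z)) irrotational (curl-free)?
No, ∇×F = (x*z + x*cos(x*z) + z*sin(y*z) - 7*exp(y + z), 5*x*cos(x*z) - y*z + 12*z**3, -3*y*exp(x*y) - z*cos(x*z))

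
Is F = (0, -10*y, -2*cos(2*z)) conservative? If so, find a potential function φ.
Yes, F is conservative. φ = -5*y**2 - sin(2*z)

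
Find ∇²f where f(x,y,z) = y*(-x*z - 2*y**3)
-24*y**2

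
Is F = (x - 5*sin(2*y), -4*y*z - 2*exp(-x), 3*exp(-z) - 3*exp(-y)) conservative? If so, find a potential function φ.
No, ∇×F = (4*y + 3*exp(-y), 0, 10*cos(2*y) + 2*exp(-x)) ≠ 0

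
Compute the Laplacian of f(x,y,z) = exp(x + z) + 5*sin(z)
2*exp(x + z) - 5*sin(z)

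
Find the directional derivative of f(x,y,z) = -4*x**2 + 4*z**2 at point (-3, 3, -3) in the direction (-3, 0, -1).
-24*sqrt(10)/5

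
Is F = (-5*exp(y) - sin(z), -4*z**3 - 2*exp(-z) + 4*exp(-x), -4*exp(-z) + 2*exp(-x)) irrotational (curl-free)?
No, ∇×F = (12*z**2 - 2*exp(-z), -cos(z) + 2*exp(-x), 5*exp(y) - 4*exp(-x))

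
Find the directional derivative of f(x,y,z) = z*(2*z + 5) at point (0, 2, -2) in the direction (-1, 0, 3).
-9*sqrt(10)/10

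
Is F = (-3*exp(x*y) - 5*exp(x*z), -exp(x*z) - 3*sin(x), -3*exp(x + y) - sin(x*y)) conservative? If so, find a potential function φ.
No, ∇×F = (x*exp(x*z) - x*cos(x*y) - 3*exp(x + y), -5*x*exp(x*z) + y*cos(x*y) + 3*exp(x + y), 3*x*exp(x*y) - z*exp(x*z) - 3*cos(x)) ≠ 0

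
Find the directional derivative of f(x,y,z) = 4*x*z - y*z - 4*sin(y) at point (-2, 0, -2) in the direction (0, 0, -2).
8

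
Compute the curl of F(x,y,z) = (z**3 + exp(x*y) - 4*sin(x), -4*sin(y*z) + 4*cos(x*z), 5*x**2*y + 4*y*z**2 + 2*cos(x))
(5*x**2 + 4*x*sin(x*z) + 4*y*cos(y*z) + 4*z**2, -10*x*y + 3*z**2 + 2*sin(x), -x*exp(x*y) - 4*z*sin(x*z))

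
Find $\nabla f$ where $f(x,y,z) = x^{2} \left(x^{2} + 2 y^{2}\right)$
(4*x*(x**2 + y**2), 4*x**2*y, 0)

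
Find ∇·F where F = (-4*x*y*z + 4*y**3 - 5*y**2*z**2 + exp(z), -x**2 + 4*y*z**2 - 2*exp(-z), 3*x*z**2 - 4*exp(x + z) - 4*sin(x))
6*x*z - 4*y*z + 4*z**2 - 4*exp(x + z)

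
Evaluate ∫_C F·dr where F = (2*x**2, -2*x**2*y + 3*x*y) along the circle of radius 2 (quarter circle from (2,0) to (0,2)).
-16/3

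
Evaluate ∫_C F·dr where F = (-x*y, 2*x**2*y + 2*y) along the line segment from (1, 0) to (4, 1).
6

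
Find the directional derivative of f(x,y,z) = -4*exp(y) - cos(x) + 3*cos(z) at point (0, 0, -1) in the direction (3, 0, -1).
-3*sqrt(10)*sin(1)/10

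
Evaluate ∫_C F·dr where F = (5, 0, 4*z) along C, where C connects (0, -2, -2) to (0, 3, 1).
-6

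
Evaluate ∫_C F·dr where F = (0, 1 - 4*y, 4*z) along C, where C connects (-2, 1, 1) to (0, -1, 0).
-4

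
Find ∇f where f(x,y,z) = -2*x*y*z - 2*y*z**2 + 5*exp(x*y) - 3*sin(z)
(y*(-2*z + 5*exp(x*y)), -2*x*z + 5*x*exp(x*y) - 2*z**2, -2*x*y - 4*y*z - 3*cos(z))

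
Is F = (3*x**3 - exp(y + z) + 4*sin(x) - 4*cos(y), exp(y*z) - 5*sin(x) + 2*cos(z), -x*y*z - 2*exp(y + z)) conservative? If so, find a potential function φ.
No, ∇×F = (-x*z - y*exp(y*z) - 2*exp(y + z) + 2*sin(z), y*z - exp(y + z), exp(y + z) - 4*sin(y) - 5*cos(x)) ≠ 0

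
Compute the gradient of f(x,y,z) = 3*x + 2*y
(3, 2, 0)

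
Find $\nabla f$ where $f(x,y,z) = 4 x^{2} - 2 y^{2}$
(8*x, -4*y, 0)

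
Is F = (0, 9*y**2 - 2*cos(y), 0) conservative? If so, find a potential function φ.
Yes, F is conservative. φ = 3*y**3 - 2*sin(y)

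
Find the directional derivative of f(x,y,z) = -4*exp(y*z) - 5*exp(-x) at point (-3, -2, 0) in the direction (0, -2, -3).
-24*sqrt(13)/13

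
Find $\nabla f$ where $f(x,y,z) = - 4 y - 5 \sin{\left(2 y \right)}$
(0, -10*cos(2*y) - 4, 0)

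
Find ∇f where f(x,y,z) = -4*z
(0, 0, -4)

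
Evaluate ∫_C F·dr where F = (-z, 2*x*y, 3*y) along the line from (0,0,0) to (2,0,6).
-6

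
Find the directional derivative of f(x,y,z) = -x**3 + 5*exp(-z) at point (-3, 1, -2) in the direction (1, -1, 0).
-27*sqrt(2)/2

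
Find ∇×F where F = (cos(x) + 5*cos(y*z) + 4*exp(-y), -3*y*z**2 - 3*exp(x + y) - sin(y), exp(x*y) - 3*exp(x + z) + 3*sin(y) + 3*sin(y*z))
(x*exp(x*y) + 6*y*z + 3*z*cos(y*z) + 3*cos(y), -y*exp(x*y) - 5*y*sin(y*z) + 3*exp(x + z), 5*z*sin(y*z) - 3*exp(x + y) + 4*exp(-y))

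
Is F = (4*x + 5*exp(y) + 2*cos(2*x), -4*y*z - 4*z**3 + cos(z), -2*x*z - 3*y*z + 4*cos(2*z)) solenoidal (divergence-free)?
No, ∇·F = -2*x - 3*y - 4*z - 4*sin(2*x) - 8*sin(2*z) + 4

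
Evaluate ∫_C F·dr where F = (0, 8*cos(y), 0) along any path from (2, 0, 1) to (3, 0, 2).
0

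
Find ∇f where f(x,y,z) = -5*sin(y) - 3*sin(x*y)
(-3*y*cos(x*y), -3*x*cos(x*y) - 5*cos(y), 0)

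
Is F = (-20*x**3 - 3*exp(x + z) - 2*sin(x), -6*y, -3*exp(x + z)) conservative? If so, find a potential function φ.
Yes, F is conservative. φ = -5*x**4 - 3*y**2 - 3*exp(x + z) + 2*cos(x)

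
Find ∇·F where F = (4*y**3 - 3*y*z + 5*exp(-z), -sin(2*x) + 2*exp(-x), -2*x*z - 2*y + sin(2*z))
-2*x + 2*cos(2*z)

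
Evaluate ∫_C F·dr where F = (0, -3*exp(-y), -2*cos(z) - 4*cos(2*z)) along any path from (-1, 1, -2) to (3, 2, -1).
-3*exp(-1) + 3*exp(-2) - 2*sin(4) + 2*sin(1)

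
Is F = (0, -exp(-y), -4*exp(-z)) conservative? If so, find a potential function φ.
Yes, F is conservative. φ = 4*exp(-z) + exp(-y)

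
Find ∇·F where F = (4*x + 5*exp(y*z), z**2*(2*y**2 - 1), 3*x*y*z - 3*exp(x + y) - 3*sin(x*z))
3*x*y - 3*x*cos(x*z) + 4*y*z**2 + 4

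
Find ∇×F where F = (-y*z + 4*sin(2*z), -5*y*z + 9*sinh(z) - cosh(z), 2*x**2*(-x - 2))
(5*y + sinh(z) - 9*cosh(z), 6*x**2 + 8*x - y + 8*cos(2*z), z)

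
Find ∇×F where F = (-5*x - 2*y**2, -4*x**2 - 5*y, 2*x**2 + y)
(1, -4*x, -8*x + 4*y)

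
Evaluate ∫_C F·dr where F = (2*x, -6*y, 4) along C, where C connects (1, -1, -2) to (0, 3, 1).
-13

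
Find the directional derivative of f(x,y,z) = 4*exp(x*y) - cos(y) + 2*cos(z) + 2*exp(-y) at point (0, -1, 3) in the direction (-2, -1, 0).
sqrt(5)*(sin(1) + 2*E + 8)/5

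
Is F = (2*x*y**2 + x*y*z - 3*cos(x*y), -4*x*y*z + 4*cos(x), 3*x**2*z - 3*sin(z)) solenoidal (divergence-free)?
No, ∇·F = 3*x**2 - 4*x*z + 2*y**2 + y*z + 3*y*sin(x*y) - 3*cos(z)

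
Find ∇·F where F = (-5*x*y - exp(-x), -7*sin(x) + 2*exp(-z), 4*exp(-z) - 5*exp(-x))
-5*y - 4*exp(-z) + exp(-x)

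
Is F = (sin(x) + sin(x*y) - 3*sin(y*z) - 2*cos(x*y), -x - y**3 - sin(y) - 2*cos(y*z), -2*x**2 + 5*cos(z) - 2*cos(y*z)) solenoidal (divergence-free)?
No, ∇·F = -3*y**2 + 2*y*sin(x*y) + 2*y*sin(y*z) + y*cos(x*y) + 2*z*sin(y*z) - 5*sin(z) + cos(x) - cos(y)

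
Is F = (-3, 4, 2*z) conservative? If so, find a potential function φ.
Yes, F is conservative. φ = -3*x + 4*y + z**2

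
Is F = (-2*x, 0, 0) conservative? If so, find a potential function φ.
Yes, F is conservative. φ = -x**2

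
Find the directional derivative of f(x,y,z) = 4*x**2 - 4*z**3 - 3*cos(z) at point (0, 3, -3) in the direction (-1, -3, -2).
3*sqrt(14)*(sin(3) + 36)/7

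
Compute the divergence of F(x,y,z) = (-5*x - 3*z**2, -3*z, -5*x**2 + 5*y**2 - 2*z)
-7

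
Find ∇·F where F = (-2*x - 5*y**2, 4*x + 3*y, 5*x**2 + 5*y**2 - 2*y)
1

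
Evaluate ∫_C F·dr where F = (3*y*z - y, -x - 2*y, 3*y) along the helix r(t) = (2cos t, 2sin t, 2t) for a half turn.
24 - 6*pi**2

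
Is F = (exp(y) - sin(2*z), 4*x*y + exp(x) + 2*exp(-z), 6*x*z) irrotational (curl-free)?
No, ∇×F = (2*exp(-z), -6*z - 2*cos(2*z), 4*y + exp(x) - exp(y))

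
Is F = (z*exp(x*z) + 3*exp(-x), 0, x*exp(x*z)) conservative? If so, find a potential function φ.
Yes, F is conservative. φ = exp(x*z) - 3*exp(-x)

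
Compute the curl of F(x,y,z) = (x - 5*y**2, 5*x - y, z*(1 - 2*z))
(0, 0, 10*y + 5)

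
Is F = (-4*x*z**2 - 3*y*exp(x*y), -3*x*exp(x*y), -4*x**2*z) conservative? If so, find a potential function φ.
Yes, F is conservative. φ = -2*x**2*z**2 - 3*exp(x*y)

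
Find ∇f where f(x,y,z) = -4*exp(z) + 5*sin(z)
(0, 0, -4*exp(z) + 5*cos(z))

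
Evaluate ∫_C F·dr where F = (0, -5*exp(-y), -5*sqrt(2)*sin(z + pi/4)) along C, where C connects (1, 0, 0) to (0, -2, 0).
-5 + 5*exp(2)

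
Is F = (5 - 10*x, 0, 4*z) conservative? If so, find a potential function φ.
Yes, F is conservative. φ = -5*x**2 + 5*x + 2*z**2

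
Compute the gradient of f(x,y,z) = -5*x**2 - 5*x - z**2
(-10*x - 5, 0, -2*z)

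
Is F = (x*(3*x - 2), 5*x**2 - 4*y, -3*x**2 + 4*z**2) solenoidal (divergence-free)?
No, ∇·F = 6*x + 8*z - 6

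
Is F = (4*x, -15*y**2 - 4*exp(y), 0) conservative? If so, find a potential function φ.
Yes, F is conservative. φ = 2*x**2 - 5*y**3 - 4*exp(y)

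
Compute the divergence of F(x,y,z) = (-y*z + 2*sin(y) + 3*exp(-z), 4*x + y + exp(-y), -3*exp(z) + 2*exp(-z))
-3*exp(z) + 1 - 2*exp(-z) - exp(-y)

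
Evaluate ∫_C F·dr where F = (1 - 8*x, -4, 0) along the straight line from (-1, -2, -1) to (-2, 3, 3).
-33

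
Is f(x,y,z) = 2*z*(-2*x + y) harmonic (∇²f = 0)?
Yes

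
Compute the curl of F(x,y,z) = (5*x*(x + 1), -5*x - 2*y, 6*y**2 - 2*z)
(12*y, 0, -5)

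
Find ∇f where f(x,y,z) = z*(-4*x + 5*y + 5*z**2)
(-4*z, 5*z, -4*x + 5*y + 15*z**2)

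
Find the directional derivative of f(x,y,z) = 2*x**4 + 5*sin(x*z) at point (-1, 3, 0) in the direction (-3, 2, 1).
19*sqrt(14)/14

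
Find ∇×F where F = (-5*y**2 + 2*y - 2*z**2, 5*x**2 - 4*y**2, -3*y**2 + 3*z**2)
(-6*y, -4*z, 10*x + 10*y - 2)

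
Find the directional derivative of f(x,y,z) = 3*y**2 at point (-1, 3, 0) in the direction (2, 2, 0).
9*sqrt(2)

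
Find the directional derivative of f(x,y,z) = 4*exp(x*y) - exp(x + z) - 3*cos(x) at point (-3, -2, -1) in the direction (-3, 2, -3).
3*sqrt(22)*(2 + 3*exp(4)*sin(3))*exp(-4)/22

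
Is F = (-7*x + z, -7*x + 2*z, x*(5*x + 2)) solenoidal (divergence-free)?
No, ∇·F = -7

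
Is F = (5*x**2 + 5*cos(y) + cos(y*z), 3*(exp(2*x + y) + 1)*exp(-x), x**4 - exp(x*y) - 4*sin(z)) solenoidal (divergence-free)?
No, ∇·F = 10*x + 3*exp(x + y) - 4*cos(z)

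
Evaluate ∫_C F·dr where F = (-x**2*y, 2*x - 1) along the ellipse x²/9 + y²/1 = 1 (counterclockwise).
51*pi/4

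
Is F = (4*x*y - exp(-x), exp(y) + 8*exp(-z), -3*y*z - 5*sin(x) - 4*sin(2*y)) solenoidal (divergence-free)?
No, ∇·F = y + exp(y) + exp(-x)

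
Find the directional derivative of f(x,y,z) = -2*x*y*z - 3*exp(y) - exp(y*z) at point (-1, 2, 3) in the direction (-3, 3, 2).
sqrt(22)*(-13*exp(6) - 9*exp(2) + 62)/22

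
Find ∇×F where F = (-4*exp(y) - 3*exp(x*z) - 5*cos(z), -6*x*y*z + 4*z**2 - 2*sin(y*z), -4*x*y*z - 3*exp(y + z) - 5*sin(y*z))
(6*x*y - 4*x*z + 2*y*cos(y*z) - 5*z*cos(y*z) - 8*z - 3*exp(y + z), -3*x*exp(x*z) + 4*y*z + 5*sin(z), -6*y*z + 4*exp(y))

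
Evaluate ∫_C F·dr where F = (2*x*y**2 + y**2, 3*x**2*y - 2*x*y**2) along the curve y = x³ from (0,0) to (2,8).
-8544/35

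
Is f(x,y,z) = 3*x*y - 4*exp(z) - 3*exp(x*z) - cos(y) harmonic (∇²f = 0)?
No, ∇²f = -3*x**2*exp(x*z) - 3*z**2*exp(x*z) - 4*exp(z) + cos(y)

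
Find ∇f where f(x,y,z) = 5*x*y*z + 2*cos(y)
(5*y*z, 5*x*z - 2*sin(y), 5*x*y)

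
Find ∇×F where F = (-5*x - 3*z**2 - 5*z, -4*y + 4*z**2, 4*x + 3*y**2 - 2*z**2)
(6*y - 8*z, -6*z - 9, 0)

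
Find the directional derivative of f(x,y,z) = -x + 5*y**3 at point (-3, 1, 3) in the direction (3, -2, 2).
-33*sqrt(17)/17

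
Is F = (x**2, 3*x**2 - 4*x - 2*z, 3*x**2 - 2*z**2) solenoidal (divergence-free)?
No, ∇·F = 2*x - 4*z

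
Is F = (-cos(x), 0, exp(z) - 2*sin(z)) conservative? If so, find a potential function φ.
Yes, F is conservative. φ = exp(z) - sin(x) + 2*cos(z)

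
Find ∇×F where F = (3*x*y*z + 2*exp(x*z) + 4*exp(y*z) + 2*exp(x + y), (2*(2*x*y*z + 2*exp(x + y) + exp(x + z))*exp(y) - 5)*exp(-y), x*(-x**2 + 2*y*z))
(-4*x*y + 2*x*z - 2*exp(x + z), 3*x**2 + 3*x*y + 2*x*exp(x*z) - 2*y*z + 4*y*exp(y*z), -3*x*z + 4*y*z - 4*z*exp(y*z) + 2*exp(x + y) + 2*exp(x + z))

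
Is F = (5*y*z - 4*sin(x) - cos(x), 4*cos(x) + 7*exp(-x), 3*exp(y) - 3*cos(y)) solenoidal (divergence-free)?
No, ∇·F = sin(x) - 4*cos(x)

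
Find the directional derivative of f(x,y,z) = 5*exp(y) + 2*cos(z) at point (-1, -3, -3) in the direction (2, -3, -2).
-sqrt(17)*(4*exp(3)*sin(3) + 15)*exp(-3)/17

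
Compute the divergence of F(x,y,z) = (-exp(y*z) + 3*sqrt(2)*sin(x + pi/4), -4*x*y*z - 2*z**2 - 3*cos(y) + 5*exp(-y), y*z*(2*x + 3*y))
2*x*y - 4*x*z + 3*y**2 + 3*sin(y) + 3*sqrt(2)*cos(x + pi/4) - 5*exp(-y)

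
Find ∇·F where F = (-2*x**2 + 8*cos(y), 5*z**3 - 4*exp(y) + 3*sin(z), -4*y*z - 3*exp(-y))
-4*x - 4*y - 4*exp(y)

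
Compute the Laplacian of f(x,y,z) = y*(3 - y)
-2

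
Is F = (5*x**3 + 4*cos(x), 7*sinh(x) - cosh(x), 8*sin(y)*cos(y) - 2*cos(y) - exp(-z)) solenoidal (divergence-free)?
No, ∇·F = 15*x**2 - 4*sin(x) + exp(-z)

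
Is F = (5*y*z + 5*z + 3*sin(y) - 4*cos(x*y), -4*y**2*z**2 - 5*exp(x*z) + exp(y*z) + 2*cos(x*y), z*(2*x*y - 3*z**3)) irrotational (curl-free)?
No, ∇×F = (2*x*z + 5*x*exp(x*z) + 8*y**2*z - y*exp(y*z), -2*y*z + 5*y + 5, -4*x*sin(x*y) - 2*y*sin(x*y) - 5*z*exp(x*z) - 5*z - 3*cos(y))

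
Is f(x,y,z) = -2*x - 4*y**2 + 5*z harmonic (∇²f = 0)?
No, ∇²f = -8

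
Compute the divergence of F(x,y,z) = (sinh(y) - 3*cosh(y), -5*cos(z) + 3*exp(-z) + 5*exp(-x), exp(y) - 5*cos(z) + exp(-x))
5*sin(z)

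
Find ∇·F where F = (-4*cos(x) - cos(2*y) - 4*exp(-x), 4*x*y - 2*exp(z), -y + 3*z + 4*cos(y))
4*x + 4*sin(x) + 3 + 4*exp(-x)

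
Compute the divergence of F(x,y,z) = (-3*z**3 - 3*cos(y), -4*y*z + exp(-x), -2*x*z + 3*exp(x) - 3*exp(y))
-2*x - 4*z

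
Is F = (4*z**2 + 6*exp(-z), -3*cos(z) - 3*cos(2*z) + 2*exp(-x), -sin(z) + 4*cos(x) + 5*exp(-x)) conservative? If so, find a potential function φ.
No, ∇×F = (-3*(4*cos(z) + 1)*sin(z), 8*z + 4*sin(x) - 6*exp(-z) + 5*exp(-x), -2*exp(-x)) ≠ 0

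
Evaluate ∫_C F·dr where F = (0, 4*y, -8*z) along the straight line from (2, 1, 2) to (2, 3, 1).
28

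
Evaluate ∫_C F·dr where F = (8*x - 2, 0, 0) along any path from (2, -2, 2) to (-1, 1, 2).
-6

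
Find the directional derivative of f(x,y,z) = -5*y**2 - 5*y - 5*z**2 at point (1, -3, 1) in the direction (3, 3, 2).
5*sqrt(22)/2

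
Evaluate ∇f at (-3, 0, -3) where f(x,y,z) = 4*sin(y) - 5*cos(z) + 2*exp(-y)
(0, 2, -5*sin(3))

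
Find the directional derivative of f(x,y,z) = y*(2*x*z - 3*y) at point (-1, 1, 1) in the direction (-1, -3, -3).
28*sqrt(19)/19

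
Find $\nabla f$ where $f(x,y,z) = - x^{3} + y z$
(-3*x**2, z, y)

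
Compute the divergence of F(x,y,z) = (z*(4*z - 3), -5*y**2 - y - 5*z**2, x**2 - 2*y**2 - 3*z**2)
-10*y - 6*z - 1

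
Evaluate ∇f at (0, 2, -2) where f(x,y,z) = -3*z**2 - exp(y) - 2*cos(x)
(0, -exp(2), 12)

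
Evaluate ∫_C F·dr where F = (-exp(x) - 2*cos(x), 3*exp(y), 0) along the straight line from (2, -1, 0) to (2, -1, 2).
0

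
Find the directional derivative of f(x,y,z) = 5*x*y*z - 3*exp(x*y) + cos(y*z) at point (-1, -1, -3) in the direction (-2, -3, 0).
-3*sqrt(13)*(3*sin(3) + 5*E + 25)/13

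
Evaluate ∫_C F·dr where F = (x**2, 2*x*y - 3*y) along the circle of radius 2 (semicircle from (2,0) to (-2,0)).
16/3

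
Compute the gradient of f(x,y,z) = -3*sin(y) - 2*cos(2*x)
(4*sin(2*x), -3*cos(y), 0)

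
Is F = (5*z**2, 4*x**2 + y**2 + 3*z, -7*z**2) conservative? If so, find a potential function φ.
No, ∇×F = (-3, 10*z, 8*x) ≠ 0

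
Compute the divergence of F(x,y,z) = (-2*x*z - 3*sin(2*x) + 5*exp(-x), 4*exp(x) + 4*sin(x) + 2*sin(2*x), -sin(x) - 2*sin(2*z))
-2*z - 6*cos(2*x) - 4*cos(2*z) - 5*exp(-x)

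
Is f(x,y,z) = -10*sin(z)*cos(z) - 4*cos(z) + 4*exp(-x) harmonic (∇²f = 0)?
No, ∇²f = 40*sin(z)*cos(z) + 4*cos(z) + 4*exp(-x)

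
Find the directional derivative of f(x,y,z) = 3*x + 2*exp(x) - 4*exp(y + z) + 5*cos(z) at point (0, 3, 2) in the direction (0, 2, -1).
sqrt(5)*(-4*exp(5)/5 + sin(2))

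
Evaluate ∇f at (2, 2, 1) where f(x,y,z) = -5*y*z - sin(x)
(-cos(2), -5, -10)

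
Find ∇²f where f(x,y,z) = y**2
2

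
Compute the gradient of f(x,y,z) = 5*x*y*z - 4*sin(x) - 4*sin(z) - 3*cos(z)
(5*y*z - 4*cos(x), 5*x*z, 5*x*y + 3*sin(z) - 4*cos(z))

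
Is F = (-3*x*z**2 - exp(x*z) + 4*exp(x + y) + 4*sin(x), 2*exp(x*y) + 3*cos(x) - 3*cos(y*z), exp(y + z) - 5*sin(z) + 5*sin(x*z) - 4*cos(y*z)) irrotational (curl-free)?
No, ∇×F = (-3*y*sin(y*z) + 4*z*sin(y*z) + exp(y + z), -6*x*z - x*exp(x*z) - 5*z*cos(x*z), 2*y*exp(x*y) - 4*exp(x + y) - 3*sin(x))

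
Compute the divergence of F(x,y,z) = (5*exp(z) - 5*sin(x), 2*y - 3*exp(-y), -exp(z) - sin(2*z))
-exp(z) + 4*sin(z)**2 - 5*cos(x) + 3*exp(-y)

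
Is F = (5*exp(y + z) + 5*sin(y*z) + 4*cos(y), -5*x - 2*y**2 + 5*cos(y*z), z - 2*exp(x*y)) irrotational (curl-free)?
No, ∇×F = (-2*x*exp(x*y) + 5*y*sin(y*z), 2*y*exp(x*y) + 5*y*cos(y*z) + 5*exp(y + z), -5*z*cos(y*z) - 5*exp(y + z) + 4*sin(y) - 5)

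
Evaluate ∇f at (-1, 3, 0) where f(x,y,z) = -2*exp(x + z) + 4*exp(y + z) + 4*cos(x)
(-2*exp(-1) + 4*sin(1), 4*exp(3), 2*(-1 + 2*exp(4))*exp(-1))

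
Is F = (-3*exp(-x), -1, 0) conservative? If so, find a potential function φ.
Yes, F is conservative. φ = -y + 3*exp(-x)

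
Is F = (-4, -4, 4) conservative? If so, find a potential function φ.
Yes, F is conservative. φ = -4*x - 4*y + 4*z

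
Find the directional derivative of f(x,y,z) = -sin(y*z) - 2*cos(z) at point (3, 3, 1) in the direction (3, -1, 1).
2*sqrt(11)*(sin(1) - cos(3))/11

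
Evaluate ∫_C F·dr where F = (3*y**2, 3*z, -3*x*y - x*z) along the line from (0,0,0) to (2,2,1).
19/3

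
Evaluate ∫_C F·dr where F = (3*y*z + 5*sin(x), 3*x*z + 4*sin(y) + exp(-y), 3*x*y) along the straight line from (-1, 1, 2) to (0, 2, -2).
-exp(-2) + exp(-1) + 1 - 4*cos(2) + 9*cos(1)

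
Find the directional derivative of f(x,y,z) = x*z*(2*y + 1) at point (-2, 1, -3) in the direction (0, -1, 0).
-12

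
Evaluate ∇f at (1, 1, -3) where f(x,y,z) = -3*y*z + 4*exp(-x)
(-4*exp(-1), 9, -3)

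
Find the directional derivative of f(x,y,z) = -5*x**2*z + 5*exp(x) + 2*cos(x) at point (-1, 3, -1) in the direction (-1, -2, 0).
sqrt(5)*(-5 - 2*E*(-5 + sin(1)))*exp(-1)/5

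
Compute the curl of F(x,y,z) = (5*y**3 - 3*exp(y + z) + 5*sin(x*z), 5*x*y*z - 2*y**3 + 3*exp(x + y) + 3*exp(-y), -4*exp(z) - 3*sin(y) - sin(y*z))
(-5*x*y - z*cos(y*z) - 3*cos(y), 5*x*cos(x*z) - 3*exp(y + z), -15*y**2 + 5*y*z + 3*exp(x + y) + 3*exp(y + z))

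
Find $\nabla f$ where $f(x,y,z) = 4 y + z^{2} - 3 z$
(0, 4, 2*z - 3)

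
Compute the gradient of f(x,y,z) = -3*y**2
(0, -6*y, 0)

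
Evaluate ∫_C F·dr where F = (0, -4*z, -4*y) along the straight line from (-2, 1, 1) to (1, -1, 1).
8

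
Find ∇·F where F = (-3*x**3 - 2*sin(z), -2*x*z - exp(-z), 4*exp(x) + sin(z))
-9*x**2 + cos(z)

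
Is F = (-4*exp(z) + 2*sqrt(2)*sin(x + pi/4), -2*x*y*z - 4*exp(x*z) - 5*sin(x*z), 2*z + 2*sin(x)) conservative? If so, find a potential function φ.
No, ∇×F = (x*(2*y + 4*exp(x*z) + 5*cos(x*z)), -4*exp(z) - 2*cos(x), -z*(2*y + 4*exp(x*z) + 5*cos(x*z))) ≠ 0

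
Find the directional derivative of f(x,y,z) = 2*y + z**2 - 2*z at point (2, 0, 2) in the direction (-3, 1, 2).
3*sqrt(14)/7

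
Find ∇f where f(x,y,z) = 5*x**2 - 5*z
(10*x, 0, -5)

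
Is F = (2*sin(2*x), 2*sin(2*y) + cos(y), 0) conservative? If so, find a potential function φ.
Yes, F is conservative. φ = sin(y) - cos(2*x) - cos(2*y)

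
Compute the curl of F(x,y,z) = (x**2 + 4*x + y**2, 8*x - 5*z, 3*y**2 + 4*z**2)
(6*y + 5, 0, 8 - 2*y)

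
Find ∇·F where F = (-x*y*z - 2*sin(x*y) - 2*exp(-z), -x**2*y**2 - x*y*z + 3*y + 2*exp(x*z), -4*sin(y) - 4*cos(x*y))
-2*x**2*y - x*z - y*z - 2*y*cos(x*y) + 3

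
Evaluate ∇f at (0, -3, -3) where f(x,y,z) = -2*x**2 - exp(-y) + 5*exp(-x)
(-5, exp(3), 0)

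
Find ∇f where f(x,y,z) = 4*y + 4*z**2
(0, 4, 8*z)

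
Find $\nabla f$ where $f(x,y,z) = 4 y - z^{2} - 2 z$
(0, 4, -2*z - 2)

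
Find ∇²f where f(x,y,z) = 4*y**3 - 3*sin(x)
24*y + 3*sin(x)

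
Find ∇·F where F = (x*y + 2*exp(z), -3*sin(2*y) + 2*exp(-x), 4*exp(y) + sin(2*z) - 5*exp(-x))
y - 6*cos(2*y) + 2*cos(2*z)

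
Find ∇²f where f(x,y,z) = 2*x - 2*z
0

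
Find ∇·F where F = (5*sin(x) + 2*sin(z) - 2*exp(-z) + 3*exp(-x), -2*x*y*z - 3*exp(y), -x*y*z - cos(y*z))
-x*y - 2*x*z + y*sin(y*z) - 3*exp(y) + 5*cos(x) - 3*exp(-x)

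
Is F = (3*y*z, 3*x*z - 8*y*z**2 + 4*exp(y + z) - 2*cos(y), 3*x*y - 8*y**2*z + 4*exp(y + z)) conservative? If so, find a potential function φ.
Yes, F is conservative. φ = 3*x*y*z - 4*y**2*z**2 + 4*exp(y + z) - 2*sin(y)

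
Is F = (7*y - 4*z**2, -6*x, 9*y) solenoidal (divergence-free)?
Yes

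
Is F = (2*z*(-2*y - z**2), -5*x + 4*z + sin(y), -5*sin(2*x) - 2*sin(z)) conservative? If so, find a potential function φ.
No, ∇×F = (-4, -4*y - 6*z**2 + 10*cos(2*x), 4*z - 5) ≠ 0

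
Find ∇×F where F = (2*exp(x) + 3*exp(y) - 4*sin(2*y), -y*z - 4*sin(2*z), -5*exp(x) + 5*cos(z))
(y + 8*cos(2*z), 5*exp(x), -3*exp(y) + 8*cos(2*y))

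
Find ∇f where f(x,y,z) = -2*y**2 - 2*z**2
(0, -4*y, -4*z)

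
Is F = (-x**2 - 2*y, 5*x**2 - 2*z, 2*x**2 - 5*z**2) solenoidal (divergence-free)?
No, ∇·F = -2*x - 10*z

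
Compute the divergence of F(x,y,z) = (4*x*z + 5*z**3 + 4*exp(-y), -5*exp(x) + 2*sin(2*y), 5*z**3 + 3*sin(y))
15*z**2 + 4*z + 4*cos(2*y)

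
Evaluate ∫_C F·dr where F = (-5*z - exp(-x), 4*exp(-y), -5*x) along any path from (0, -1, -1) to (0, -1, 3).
0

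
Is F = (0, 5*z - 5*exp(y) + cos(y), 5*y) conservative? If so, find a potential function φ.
Yes, F is conservative. φ = 5*y*z - 5*exp(y) + sin(y)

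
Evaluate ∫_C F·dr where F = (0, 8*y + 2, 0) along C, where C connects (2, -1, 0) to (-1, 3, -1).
40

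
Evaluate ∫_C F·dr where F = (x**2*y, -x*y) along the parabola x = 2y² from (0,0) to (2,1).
25/14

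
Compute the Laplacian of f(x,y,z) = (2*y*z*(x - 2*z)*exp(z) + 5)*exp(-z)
-8*y + 5*exp(-z)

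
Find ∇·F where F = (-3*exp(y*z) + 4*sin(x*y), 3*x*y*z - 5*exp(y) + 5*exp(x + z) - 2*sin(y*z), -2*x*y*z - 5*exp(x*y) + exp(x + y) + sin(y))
-2*x*y + 3*x*z + 4*y*cos(x*y) - 2*z*cos(y*z) - 5*exp(y)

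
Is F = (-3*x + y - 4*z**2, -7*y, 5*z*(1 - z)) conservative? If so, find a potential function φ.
No, ∇×F = (0, -8*z, -1) ≠ 0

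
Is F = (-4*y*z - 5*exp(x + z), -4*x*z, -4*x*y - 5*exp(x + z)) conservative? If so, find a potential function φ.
Yes, F is conservative. φ = -4*x*y*z - 5*exp(x + z)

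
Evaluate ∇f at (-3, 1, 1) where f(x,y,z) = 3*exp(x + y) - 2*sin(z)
(3*exp(-2), 3*exp(-2), -2*cos(1))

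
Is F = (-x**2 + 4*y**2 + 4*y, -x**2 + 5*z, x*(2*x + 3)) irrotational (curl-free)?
No, ∇×F = (-5, -4*x - 3, -2*x - 8*y - 4)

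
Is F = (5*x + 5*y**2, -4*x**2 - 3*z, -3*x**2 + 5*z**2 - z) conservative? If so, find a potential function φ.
No, ∇×F = (3, 6*x, -8*x - 10*y) ≠ 0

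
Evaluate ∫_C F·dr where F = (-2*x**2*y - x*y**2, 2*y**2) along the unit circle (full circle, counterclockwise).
pi/2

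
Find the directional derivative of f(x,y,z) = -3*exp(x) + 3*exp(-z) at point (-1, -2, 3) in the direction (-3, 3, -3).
sqrt(3)*(1 + exp(2))*exp(-3)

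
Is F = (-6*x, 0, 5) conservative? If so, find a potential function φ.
Yes, F is conservative. φ = -3*x**2 + 5*z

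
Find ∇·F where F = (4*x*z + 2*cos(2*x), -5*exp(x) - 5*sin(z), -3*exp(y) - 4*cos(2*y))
4*z - 4*sin(2*x)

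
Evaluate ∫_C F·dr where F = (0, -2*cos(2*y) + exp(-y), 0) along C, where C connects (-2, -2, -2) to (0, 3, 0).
-exp(-3) - sin(6) - sin(4) + exp(2)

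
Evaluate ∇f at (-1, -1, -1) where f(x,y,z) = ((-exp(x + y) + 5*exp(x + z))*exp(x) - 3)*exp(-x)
((4 + 3*exp(3))*exp(-2), -exp(-2), 5*exp(-2))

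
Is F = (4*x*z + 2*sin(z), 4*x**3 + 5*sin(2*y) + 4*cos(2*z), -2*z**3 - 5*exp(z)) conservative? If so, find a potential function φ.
No, ∇×F = (8*sin(2*z), 4*x + 2*cos(z), 12*x**2) ≠ 0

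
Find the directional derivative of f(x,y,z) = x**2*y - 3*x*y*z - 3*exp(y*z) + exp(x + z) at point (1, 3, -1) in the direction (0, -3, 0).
-4 - 3*exp(-3)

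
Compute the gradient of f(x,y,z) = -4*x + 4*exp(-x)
(-4 - 4*exp(-x), 0, 0)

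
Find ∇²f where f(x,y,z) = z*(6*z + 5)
12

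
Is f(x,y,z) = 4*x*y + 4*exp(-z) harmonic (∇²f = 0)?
No, ∇²f = 4*exp(-z)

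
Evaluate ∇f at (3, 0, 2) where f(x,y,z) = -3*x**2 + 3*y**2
(-18, 0, 0)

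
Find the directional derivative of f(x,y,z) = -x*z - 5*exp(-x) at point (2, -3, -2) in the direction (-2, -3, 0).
2*sqrt(13)*(-2*exp(2) - 5)*exp(-2)/13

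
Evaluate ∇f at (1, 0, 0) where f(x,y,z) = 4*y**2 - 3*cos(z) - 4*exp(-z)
(0, 0, 4)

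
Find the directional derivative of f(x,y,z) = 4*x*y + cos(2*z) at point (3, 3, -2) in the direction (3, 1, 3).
6*sqrt(19)*(sin(4) + 8)/19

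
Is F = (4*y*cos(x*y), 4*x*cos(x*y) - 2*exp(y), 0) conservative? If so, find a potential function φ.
Yes, F is conservative. φ = -2*exp(y) + 4*sin(x*y)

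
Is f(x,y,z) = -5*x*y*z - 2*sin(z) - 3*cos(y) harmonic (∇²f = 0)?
No, ∇²f = 2*sin(z) + 3*cos(y)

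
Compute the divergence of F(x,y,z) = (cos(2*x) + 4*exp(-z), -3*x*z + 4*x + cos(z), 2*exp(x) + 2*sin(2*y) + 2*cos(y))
-2*sin(2*x)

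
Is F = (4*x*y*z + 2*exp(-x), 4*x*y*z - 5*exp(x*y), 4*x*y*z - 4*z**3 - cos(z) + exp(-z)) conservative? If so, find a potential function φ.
No, ∇×F = (4*x*(-y + z), 4*y*(x - z), -4*x*z + 4*y*z - 5*y*exp(x*y)) ≠ 0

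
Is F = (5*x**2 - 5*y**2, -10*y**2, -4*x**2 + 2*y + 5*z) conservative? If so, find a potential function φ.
No, ∇×F = (2, 8*x, 10*y) ≠ 0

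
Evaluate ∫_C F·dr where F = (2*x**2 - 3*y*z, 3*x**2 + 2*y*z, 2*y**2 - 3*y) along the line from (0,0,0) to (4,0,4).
128/3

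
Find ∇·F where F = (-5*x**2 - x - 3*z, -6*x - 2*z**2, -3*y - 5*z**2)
-10*x - 10*z - 1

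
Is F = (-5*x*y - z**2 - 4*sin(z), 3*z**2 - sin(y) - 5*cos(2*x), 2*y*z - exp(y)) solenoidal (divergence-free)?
No, ∇·F = -3*y - cos(y)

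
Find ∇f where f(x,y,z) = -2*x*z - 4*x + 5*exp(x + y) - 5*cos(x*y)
(5*y*sin(x*y) - 2*z + 5*exp(x + y) - 4, 5*x*sin(x*y) + 5*exp(x + y), -2*x)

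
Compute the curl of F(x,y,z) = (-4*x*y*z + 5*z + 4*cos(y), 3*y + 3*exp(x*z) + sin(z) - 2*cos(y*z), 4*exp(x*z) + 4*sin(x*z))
(-3*x*exp(x*z) - 2*y*sin(y*z) - cos(z), -4*x*y - 4*z*exp(x*z) - 4*z*cos(x*z) + 5, 4*x*z + 3*z*exp(x*z) + 4*sin(y))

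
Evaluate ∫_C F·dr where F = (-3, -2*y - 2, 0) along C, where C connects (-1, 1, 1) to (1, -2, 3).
-3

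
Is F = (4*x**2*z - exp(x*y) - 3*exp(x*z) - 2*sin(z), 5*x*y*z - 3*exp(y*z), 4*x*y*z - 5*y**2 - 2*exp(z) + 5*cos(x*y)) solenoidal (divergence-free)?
No, ∇·F = 4*x*y + 13*x*z - y*exp(x*y) - 3*z*exp(x*z) - 3*z*exp(y*z) - 2*exp(z)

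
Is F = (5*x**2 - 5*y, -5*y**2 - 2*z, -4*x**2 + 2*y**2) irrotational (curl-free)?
No, ∇×F = (4*y + 2, 8*x, 5)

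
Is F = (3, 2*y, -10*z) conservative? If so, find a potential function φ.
Yes, F is conservative. φ = 3*x + y**2 - 5*z**2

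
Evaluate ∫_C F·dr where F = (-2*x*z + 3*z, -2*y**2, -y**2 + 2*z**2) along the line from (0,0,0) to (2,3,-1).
-16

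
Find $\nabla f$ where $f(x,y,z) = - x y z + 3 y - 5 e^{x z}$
(z*(-y - 5*exp(x*z)), -x*z + 3, x*(-y - 5*exp(x*z)))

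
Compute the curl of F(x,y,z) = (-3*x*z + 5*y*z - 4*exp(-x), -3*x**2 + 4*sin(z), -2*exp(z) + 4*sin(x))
(-4*cos(z), -3*x + 5*y - 4*cos(x), -6*x - 5*z)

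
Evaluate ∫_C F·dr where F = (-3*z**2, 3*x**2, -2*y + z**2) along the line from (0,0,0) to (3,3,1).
64/3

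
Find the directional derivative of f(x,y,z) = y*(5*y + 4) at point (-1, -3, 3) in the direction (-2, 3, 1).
-39*sqrt(14)/7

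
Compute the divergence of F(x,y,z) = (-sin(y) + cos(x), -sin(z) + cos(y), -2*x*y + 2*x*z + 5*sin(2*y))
2*x - sin(x) - sin(y)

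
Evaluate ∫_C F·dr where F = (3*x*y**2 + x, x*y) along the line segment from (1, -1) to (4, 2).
171/4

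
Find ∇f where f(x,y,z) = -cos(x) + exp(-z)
(sin(x), 0, -exp(-z))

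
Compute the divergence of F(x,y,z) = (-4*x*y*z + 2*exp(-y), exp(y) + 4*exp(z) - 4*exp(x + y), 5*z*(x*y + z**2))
5*x*y - 4*y*z + 15*z**2 + exp(y) - 4*exp(x + y)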